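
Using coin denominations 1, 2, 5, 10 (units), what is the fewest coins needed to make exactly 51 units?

6

51 − 5×10→1 − 1×1→0
Total coins = 5 + 1 = 6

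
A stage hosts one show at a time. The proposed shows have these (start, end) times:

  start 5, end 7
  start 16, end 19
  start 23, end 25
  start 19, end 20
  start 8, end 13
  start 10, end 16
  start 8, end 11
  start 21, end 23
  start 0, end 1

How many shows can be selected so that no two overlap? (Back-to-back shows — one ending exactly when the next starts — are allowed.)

7

Sorted by end: (0,1)  (5,7)  (8,11)  (8,13)  (10,16)  (16,19)  (19,20)  (21,23)  (23,25)
take (0,1); take (5,7); take (8,11); skip (8,13); take (16,19); take (19,20); take (21,23); take (23,25).
Selected 7 shows.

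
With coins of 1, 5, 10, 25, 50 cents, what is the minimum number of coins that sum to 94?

Greedy: take as many of the largest coin as possible, then repeat with the remainder.
94 − 1×50→44 − 1×25→19 − 1×10→9 − 1×5→4 − 4×1→0
Total coins = 1 + 1 + 1 + 1 + 4 = 8

8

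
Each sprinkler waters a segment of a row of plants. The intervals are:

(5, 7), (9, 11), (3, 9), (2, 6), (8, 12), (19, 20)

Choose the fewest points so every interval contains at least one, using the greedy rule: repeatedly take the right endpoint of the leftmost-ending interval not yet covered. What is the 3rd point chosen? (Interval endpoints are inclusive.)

Sort by right endpoint; whenever an interval is uncovered, place a point at its right end.
By right end: [2,6]  [5,7]  [3,9]  [9,11]  [8,12]  [19,20]
[2,6] uncovered → point at 6; [9,11] uncovered → point at 11; [19,20] uncovered → point at 20.
Points: 6, 11, 20 (3 total).

20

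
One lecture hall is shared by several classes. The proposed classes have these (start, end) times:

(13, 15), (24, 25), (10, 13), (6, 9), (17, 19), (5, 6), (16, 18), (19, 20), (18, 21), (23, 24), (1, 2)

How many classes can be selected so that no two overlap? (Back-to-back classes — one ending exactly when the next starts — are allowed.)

9

Greedy by earliest finish: after sorting by end time, pick each interval compatible with the last pick.
By end time: (1,2), (5,6), (6,9), (10,13), (13,15), (16,18), (17,19), (19,20), (18,21), (23,24), (24,25).
Pick (1,2); next start ≥ 2 → (5,6); next start ≥ 6 → (6,9); next start ≥ 9 → (10,13); next start ≥ 13 → (13,15); next start ≥ 15 → (16,18); next start ≥ 18 → (19,20); next start ≥ 20 → (23,24); next start ≥ 24 → (24,25).
Selected 9 classes.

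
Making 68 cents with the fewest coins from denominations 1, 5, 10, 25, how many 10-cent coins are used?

1

68 = 2×25 + 1×10 + 1×5 + 3×1
Count of 10: 1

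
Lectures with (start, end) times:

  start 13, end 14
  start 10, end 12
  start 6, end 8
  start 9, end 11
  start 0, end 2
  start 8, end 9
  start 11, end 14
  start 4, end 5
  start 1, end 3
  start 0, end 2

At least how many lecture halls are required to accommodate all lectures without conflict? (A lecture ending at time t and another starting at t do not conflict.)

3

starts: [0, 0, 1, 4, 6, 8, 9, 10, 11, 13]
ends:   [2, 2, 3, 5, 8, 9, 11, 12, 14, 14]
s0→1 s0→2 s1→3  — peak 3.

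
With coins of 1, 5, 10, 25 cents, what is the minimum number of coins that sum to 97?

7

Greedy: take as many of the largest coin as possible, then repeat with the remainder.
97 − 3×25→22 − 2×10→2 − 2×1→0
Total coins = 3 + 2 + 2 = 7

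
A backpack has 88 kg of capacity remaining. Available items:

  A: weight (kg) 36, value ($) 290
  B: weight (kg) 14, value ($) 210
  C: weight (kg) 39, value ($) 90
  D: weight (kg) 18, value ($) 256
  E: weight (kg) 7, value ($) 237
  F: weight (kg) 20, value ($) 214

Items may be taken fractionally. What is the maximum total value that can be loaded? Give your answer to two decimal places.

1150.61

Sort by value per unit weight and fill in that order.
Ratios (sorted): E 33.86, B 15.00, D 14.22, F 10.70, A 8.06, C 2.31
take E (7 @ 237); take B (14 @ 210); take D (18 @ 256); take F (20 @ 214); take 29/36 of A → 233.61. Capacity used 88/88.
Total value = 1150.61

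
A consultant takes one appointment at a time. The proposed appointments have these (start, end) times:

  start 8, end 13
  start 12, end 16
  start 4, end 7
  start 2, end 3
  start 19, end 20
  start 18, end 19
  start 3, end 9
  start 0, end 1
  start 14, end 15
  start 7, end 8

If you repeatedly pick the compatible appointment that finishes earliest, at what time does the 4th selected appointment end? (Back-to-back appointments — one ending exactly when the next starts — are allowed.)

8

Sort by end time and greedily take each interval whose start is ≥ the last chosen end.
Sorted by end: (0,1)  (2,3)  (4,7)  (7,8)  (3,9)  (8,13)  (14,15)  (12,16)  (18,19)  (19,20)
take (0,1); take (2,3); take (4,7); take (7,8); skip (3,9); take (8,13); take (14,15); take (18,19); take (19,20).
Selected: (0,1) (2,3) (4,7) (7,8) (8,13) (14,15) (18,19) (19,20)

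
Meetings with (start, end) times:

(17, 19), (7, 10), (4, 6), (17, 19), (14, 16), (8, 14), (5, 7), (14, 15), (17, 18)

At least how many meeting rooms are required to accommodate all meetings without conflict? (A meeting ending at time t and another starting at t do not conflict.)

The answer is the maximum number of intervals overlapping at any instant.
starts: [4, 5, 7, 8, 14, 14, 17, 17, 17]
ends:   [6, 7, 10, 14, 15, 16, 18, 19, 19]
s4→1 s5→2 e6→1 e7→0 s7→1 s8→2 e10→1 e14→0 s14→1 s14→2 e15→1 e16→0 s17→1 s17→2 s17→3  — peak 3.

3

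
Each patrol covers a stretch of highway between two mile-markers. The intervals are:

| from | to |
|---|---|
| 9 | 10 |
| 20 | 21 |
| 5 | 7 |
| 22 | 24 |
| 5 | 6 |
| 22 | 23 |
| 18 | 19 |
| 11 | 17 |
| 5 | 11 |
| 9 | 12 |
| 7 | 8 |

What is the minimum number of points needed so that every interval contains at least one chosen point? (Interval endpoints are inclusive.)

7

By right end: [5,6]  [5,7]  [7,8]  [9,10]  [5,11]  [9,12]  [11,17]  [18,19]  [20,21]  [22,23]  [22,24]
[5,6] uncovered → point at 6; [7,8] uncovered → point at 8; [9,10] uncovered → point at 10; [11,17] uncovered → point at 17; [18,19] uncovered → point at 19; [20,21] uncovered → point at 21; [22,23] uncovered → point at 23.
Points: 6, 8, 10, 17, 19, 21, 23 (7 total).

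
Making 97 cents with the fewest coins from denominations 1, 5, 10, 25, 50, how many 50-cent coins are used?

1

Greedy: take as many of the largest coin as possible, then repeat with the remainder.
97 − 1×50→47 − 1×25→22 − 2×10→2 − 2×1→0
Count of 50: 1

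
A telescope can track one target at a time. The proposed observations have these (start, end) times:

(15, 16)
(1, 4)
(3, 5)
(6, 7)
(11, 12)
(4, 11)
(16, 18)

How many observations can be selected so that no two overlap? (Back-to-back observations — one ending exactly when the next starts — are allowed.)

Greedy by earliest finish: after sorting by end time, pick each interval compatible with the last pick.
Sorted by end: (1,4)  (3,5)  (6,7)  (4,11)  (11,12)  (15,16)  (16,18)
take (1,4); take (6,7); skip (4,11); take (11,12); take (15,16); take (16,18).
Selected 5 observations.

5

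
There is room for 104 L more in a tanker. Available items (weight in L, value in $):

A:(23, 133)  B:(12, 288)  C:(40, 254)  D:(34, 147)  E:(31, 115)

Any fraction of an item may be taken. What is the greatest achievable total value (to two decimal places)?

800.38

Order: B (288/12=24.00) > C (254/40=6.35) > A (133/23=5.78) > D (147/34=4.32) > E (115/31=3.71)
Fill: take B (12 @ 288) → take C (40 @ 254) → take A (23 @ 133) → take 29/34 of D → 125.38; 104/104 used.
Total value = 800.38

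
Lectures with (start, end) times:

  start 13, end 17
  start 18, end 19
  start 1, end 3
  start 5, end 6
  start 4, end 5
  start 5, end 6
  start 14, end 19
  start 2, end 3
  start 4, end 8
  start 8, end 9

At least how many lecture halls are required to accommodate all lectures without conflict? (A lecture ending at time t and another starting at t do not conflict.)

The answer is the maximum number of intervals overlapping at any instant.
Events (time:±→running): 1:+→1 2:+→2 3:-→1 3:-→0 4:+→1 4:+→2 5:-→1 5:+→2 5:+→3 … peak 3.

3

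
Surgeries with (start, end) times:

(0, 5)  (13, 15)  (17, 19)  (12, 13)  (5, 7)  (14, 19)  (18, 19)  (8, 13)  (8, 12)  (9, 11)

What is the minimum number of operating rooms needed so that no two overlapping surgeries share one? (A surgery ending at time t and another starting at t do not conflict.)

3

starts: [0, 5, 8, 8, 9, 12, 13, 14, 17, 18]
ends:   [5, 7, 11, 12, 13, 13, 15, 19, 19, 19]
s0→1 e5→0 s5→1 e7→0 s8→1 s8→2 s9→3  — peak 3.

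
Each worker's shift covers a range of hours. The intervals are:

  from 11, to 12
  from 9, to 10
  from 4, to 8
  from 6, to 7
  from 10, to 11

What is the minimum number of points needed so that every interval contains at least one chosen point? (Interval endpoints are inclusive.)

By right end: [6,7]  [4,8]  [9,10]  [10,11]  [11,12]
[6,7] uncovered → point at 7; [9,10] uncovered → point at 10; [11,12] uncovered → point at 12.
Points: 7, 10, 12 (3 total).

3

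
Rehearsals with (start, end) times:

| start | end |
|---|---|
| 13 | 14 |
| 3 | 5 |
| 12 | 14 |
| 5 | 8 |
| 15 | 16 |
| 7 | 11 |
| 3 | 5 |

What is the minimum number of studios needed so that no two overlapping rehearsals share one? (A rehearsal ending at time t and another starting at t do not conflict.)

2

Count concurrent intervals with a sweep; the peak is the room count.
starts: [3, 3, 5, 7, 12, 13, 15]
ends:   [5, 5, 8, 11, 14, 14, 16]
s3→1 s3→2  — peak 2.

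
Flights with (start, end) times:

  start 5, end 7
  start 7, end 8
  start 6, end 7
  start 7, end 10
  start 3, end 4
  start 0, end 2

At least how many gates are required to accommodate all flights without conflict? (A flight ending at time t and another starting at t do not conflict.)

The answer is the maximum number of intervals overlapping at any instant.
starts: [0, 3, 5, 6, 7, 7]
ends:   [2, 4, 7, 7, 8, 10]
s0→1 e2→0 s3→1 e4→0 s5→1 s6→2  — peak 2.

2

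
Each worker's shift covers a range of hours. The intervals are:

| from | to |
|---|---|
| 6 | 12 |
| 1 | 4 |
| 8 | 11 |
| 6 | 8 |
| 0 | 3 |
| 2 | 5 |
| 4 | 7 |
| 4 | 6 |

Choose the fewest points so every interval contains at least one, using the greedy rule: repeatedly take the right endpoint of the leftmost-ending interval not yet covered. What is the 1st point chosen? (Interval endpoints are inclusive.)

3

Sort by right endpoint; whenever an interval is uncovered, place a point at its right end.
By right end: [0,3]  [1,4]  [2,5]  [4,6]  [4,7]  [6,8]  [8,11]  [6,12]
[0,3] uncovered → point at 3; [4,6] uncovered → point at 6; [8,11] uncovered → point at 11.
Points: 3, 6, 11 (3 total).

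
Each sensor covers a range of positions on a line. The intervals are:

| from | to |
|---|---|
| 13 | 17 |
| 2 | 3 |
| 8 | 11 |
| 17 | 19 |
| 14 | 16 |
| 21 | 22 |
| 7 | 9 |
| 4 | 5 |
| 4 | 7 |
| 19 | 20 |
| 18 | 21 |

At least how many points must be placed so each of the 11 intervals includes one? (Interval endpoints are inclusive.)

Sort by right endpoint; whenever an interval is uncovered, place a point at its right end.
By right end: [2,3]  [4,5]  [4,7]  [7,9]  [8,11]  [14,16]  [13,17]  [17,19]  [19,20]  [18,21]  [21,22]
[2,3] uncovered → point at 3; [4,5] uncovered → point at 5; [7,9] uncovered → point at 9; [14,16] uncovered → point at 16; [17,19] uncovered → point at 19; [21,22] uncovered → point at 22.
Points: 3, 5, 9, 16, 19, 22 (6 total).

6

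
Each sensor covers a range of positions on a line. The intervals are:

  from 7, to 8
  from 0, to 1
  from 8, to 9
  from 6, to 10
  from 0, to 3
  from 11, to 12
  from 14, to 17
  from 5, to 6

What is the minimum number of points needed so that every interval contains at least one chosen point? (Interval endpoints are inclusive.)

Process intervals by earliest right end; each time one isn't hit yet, stab at its right endpoint.
Sorted: [0,1] [0,3] [5,6] [7,8] [8,9] [6,10] [11,12] [14,17]
{[0,1],[0,3]} hit by 1; {[5,6]} hit by 6; {[7,8],[8,9],[6,10]} hit by 8; {[11,12]} hit by 12; {[14,17]} hit by 17.
Points: 1, 6, 8, 12, 17 (5 total).

5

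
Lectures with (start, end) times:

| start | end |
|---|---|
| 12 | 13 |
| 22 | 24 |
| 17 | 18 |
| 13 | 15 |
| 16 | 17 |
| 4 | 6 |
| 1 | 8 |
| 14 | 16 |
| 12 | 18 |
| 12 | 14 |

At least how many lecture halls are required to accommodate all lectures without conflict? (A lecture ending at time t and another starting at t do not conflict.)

3

starts: [1, 4, 12, 12, 12, 13, 14, 16, 17, 22]
ends:   [6, 8, 13, 14, 15, 16, 17, 18, 18, 24]
s1→1 s4→2 e6→1 e8→0 s12→1 s12→2 s12→3  — peak 3.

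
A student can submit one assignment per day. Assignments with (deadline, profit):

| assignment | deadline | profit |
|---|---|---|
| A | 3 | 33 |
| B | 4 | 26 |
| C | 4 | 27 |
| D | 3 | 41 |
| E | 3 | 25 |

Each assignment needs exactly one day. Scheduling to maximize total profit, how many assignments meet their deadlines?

By profit: D(d3,41), A(d3,33), C(d4,27), B(d4,26), E(d3,25)
D→slot 3; A→slot 2; C→slot 4; B→slot 1; E skipped.
4 of 5 scheduled.

4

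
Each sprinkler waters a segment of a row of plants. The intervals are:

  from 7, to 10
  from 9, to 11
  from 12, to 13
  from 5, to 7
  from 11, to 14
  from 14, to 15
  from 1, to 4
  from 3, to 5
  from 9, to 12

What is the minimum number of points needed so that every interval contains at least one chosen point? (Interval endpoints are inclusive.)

5

By right end: [1,4]  [3,5]  [5,7]  [7,10]  [9,11]  [9,12]  [12,13]  [11,14]  [14,15]
[1,4] uncovered → point at 4; [5,7] uncovered → point at 7; [9,11] uncovered → point at 11; [12,13] uncovered → point at 13; [14,15] uncovered → point at 15.
Points: 4, 7, 11, 13, 15 (5 total).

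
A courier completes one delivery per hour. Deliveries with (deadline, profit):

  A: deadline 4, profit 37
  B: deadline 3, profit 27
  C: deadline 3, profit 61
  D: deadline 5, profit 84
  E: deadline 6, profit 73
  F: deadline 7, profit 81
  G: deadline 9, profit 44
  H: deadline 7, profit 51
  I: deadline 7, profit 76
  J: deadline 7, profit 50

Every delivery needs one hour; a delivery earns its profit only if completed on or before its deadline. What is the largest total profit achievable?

Profit order: D=84 F=81 I=76 E=73 C=61 H=51 J=50 G=44 A=37 B=27
Assign: D→slot 5, F→slot 7, I→slot 6, E→slot 4, C→slot 3, H→slot 2, J→slot 1, G→slot 9, A skipped, B skipped.
Slots: [1:J] [2:H] [3:C] [4:E] [5:D] [6:I] [7:F] [9:G]
Profit = 50 + 51 + 61 + 73 + 84 + 76 + 81 + 44 = 520

520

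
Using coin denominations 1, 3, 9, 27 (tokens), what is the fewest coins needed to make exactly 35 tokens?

35 = 1×27 + 2×3 + 2×1
Total coins = 1 + 2 + 2 = 5

5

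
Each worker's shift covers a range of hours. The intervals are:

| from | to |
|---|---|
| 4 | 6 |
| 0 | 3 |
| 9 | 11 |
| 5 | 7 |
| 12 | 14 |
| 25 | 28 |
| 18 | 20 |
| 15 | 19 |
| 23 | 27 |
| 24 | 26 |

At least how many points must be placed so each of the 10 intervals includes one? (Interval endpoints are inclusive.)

6

By right end: [0,3]  [4,6]  [5,7]  [9,11]  [12,14]  [15,19]  [18,20]  [24,26]  [23,27]  [25,28]
[0,3] uncovered → point at 3; [4,6] uncovered → point at 6; [9,11] uncovered → point at 11; [12,14] uncovered → point at 14; [15,19] uncovered → point at 19; [24,26] uncovered → point at 26.
Points: 3, 6, 11, 14, 19, 26 (6 total).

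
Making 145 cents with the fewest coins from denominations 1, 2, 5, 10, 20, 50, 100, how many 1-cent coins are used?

Greedy: take as many of the largest coin as possible, then repeat with the remainder.
145 = 1×100 + 2×20 + 1×5
Count of 1: 0

0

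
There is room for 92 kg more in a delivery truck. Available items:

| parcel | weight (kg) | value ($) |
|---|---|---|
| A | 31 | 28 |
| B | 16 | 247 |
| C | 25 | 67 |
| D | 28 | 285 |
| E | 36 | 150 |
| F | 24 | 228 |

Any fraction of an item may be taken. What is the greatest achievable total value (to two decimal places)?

Sort by value per unit weight and fill in that order.
Ratios (sorted): B 15.44, D 10.18, F 9.50, E 4.17, C 2.68, A 0.90
take B (16 @ 247); take D (28 @ 285); take F (24 @ 228); take 24/36 of E → 100.00. Capacity used 92/92.
Total value = 860.00

860.00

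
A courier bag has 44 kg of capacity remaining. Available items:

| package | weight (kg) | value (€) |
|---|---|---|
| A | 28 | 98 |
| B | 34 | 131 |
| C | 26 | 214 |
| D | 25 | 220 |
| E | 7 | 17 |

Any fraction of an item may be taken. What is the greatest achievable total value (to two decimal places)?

Sort by value per unit weight and fill in that order.
Ratios (sorted): D 8.80, C 8.23, B 3.85, A 3.50, E 2.43
take D (25 @ 220); take 19/26 of C → 156.38. Capacity used 44/44.
Total value = 376.38

376.38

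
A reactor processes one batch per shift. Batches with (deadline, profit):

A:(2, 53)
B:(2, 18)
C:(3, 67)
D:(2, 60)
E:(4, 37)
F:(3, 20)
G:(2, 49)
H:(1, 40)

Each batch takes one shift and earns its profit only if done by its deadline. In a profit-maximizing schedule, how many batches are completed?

By profit: C(d3,67), D(d2,60), A(d2,53), G(d2,49), H(d1,40), E(d4,37), F(d3,20), B(d2,18)
C→slot 3; D→slot 2; A→slot 1; G skipped; H skipped; E→slot 4; F skipped; B skipped.
4 of 8 scheduled.

4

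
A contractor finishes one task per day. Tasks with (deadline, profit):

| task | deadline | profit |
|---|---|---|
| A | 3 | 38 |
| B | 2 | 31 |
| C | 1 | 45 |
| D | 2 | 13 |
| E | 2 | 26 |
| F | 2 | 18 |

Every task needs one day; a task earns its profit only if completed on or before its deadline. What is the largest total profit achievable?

114

By profit: C(d1,45), A(d3,38), B(d2,31), E(d2,26), F(d2,18), D(d2,13)
C→slot 1; A→slot 3; B→slot 2; E skipped; F skipped; D skipped.
Profit = 45 + 31 + 38 = 114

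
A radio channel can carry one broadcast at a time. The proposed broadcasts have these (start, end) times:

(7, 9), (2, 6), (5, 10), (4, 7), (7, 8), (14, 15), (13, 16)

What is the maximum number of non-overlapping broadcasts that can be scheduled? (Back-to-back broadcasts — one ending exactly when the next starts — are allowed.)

3

By end time: (2,6), (4,7), (7,8), (7,9), (5,10), (14,15), (13,16).
Pick (2,6); next start ≥ 6 → (7,8); next start ≥ 8 → (14,15).
Selected 3 broadcasts.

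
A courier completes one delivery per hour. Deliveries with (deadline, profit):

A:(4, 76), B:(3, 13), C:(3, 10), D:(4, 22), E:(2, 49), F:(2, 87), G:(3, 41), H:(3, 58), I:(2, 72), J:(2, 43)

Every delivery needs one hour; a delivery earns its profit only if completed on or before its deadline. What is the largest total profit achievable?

Sort by profit descending; place each in the latest free slot ≤ its deadline.
Profit order: F=87 A=76 I=72 H=58 E=49 J=43 G=41 D=22 B=13 C=10
Assign: F→slot 2, A→slot 4, I→slot 1, H→slot 3, E skipped, J skipped, G skipped, D skipped, B skipped, C skipped.
Slots: [1:I] [2:F] [3:H] [4:A]
Profit = 72 + 87 + 58 + 76 = 293

293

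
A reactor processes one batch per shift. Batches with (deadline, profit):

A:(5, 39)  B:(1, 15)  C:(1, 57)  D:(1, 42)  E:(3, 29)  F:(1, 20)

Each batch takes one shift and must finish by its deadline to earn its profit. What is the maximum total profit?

125

Sort by profit descending; place each in the latest free slot ≤ its deadline.
Profit order: C=57 D=42 A=39 E=29 F=20 B=15
Assign: C→slot 1, D skipped, A→slot 5, E→slot 3, F skipped, B skipped.
Slots: [1:C] [3:E] [5:A]
Profit = 57 + 29 + 39 = 125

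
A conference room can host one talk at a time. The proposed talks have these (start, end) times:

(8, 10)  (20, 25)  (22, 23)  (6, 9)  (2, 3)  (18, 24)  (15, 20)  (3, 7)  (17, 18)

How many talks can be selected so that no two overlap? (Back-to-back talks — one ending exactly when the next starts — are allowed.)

5

Sorted by end: (2,3)  (3,7)  (6,9)  (8,10)  (17,18)  (15,20)  (22,23)  (18,24)  (20,25)
take (2,3); take (3,7); take (8,10); take (17,18); take (22,23); skip (18,24).
Selected 5 talks.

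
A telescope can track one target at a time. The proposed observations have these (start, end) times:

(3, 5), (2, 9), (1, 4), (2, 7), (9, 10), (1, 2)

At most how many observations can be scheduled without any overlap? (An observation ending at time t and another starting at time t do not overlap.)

3

Sort by end time and greedily take each interval whose start is ≥ the last chosen end.
Sorted by end: (1,2)  (1,4)  (3,5)  (2,7)  (2,9)  (9,10)
take (1,2); take (3,5); take (9,10).
Selected 3 observations.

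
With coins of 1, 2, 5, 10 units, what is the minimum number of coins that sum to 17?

3

17 − 1×10→7 − 1×5→2 − 1×2→0
Total coins = 1 + 1 + 1 = 3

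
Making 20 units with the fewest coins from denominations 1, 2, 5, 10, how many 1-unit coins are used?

0

20 = 2×10
Count of 1: 0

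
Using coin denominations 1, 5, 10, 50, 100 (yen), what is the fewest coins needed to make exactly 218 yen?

218 − 2×100→18 − 1×10→8 − 1×5→3 − 3×1→0
Total coins = 2 + 1 + 1 + 3 = 7

7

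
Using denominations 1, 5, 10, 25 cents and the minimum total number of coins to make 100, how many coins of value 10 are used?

0

Greedy: take as many of the largest coin as possible, then repeat with the remainder.
100 − 4×25→0
Count of 10: 0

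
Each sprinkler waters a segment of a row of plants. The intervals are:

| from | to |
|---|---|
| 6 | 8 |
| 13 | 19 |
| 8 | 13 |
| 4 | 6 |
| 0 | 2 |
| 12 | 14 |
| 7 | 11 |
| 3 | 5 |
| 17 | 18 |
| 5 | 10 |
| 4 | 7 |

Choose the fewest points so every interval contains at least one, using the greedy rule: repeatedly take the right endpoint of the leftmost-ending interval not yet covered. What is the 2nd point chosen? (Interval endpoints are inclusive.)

5

Sorted: [0,2] [3,5] [4,6] [4,7] [6,8] [5,10] [7,11] [8,13] [12,14] [17,18] [13,19]
{[0,2]} hit by 2; {[3,5],[4,6],[4,7]} hit by 5; {[6,8],[5,10],[7,11],[8,13]} hit by 8; {[12,14]} hit by 14; {[17,18],[13,19]} hit by 18.
Points: 2, 5, 8, 14, 18 (5 total).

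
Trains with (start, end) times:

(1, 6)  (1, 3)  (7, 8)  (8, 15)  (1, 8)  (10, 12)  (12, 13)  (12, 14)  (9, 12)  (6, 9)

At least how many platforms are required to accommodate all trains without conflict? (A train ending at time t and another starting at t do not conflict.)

3

Count concurrent intervals with a sweep; the peak is the room count.
starts: [1, 1, 1, 6, 7, 8, 9, 10, 12, 12]
ends:   [3, 6, 8, 8, 9, 12, 12, 13, 14, 15]
s1→1 s1→2 s1→3  — peak 3.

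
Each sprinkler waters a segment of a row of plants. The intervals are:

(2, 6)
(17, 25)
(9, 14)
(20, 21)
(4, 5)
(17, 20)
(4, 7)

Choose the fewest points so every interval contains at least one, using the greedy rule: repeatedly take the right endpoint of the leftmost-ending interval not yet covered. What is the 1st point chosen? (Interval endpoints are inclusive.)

Process intervals by earliest right end; each time one isn't hit yet, stab at its right endpoint.
Sorted: [4,5] [2,6] [4,7] [9,14] [17,20] [20,21] [17,25]
{[4,5],[2,6],[4,7]} hit by 5; {[9,14]} hit by 14; {[17,20],[20,21],[17,25]} hit by 20.
Points: 5, 14, 20 (3 total).

5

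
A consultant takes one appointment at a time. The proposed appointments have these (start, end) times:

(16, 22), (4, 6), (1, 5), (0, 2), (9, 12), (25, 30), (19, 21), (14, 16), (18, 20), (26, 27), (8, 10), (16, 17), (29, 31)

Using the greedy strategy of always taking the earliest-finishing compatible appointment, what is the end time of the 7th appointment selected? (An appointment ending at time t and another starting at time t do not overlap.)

Sort by end time and greedily take each interval whose start is ≥ the last chosen end.
Sorted by end: (0,2)  (1,5)  (4,6)  (8,10)  (9,12)  (14,16)  (16,17)  (18,20)  (19,21)  (16,22)  (26,27)  (25,30)  (29,31)
take (0,2); take (4,6); take (8,10); take (14,16); take (16,17); take (18,20); take (26,27); take (29,31).
Selected: (0,2) (4,6) (8,10) (14,16) (16,17) (18,20) (26,27) (29,31)

27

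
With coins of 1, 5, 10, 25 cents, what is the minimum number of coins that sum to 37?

37 − 1×25→12 − 1×10→2 − 2×1→0
Total coins = 1 + 1 + 2 = 4

4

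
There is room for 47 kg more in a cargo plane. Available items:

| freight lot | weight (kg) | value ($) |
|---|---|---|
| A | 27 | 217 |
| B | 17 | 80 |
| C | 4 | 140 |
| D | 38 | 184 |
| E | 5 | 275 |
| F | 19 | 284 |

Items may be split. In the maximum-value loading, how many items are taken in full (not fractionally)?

Order: E (275/5=55.00) > C (140/4=35.00) > F (284/19=14.95) > A (217/27=8.04) > D (184/38=4.84) > B (80/17=4.71)
Fill: take E (5 @ 275) → take C (4 @ 140) → take F (19 @ 284) → take 19/27 of A → 152.70; 47/47 used.
3 item(s) taken whole; one partial (take 19/27 of A).

3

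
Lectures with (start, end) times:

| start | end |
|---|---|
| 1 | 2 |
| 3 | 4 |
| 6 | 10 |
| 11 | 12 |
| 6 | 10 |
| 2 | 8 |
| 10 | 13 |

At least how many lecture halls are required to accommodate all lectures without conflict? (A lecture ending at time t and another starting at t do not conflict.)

3

The answer is the maximum number of intervals overlapping at any instant.
starts: [1, 2, 3, 6, 6, 10, 11]
ends:   [2, 4, 8, 10, 10, 12, 13]
s1→1 e2→0 s2→1 s3→2 e4→1 s6→2 s6→3  — peak 3.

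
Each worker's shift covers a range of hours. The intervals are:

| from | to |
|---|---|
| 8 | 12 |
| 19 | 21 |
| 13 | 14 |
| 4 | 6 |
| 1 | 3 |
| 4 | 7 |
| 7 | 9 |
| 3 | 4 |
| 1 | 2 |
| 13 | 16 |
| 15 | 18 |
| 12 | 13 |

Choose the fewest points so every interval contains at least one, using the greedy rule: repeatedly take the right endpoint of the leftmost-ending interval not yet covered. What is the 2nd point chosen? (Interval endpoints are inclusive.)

4

Sorted: [1,2] [1,3] [3,4] [4,6] [4,7] [7,9] [8,12] [12,13] [13,14] [13,16] [15,18] [19,21]
{[1,2],[1,3]} hit by 2; {[3,4],[4,6],[4,7]} hit by 4; {[7,9],[8,12]} hit by 9; {[12,13],[13,14],[13,16]} hit by 13; {[15,18]} hit by 18; {[19,21]} hit by 21.
Points: 2, 4, 9, 13, 18, 21 (6 total).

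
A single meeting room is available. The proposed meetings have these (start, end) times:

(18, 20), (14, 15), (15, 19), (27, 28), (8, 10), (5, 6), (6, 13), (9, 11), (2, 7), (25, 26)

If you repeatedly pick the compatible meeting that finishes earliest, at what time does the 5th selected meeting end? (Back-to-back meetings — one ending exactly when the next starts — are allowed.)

26

Sort by end time and greedily take each interval whose start is ≥ the last chosen end.
Sorted by end: (5,6)  (2,7)  (8,10)  (9,11)  (6,13)  (14,15)  (15,19)  (18,20)  (25,26)  (27,28)
take (5,6); take (8,10); skip (9,11); take (14,15); take (15,19); take (25,26); take (27,28).
Selected: (5,6) (8,10) (14,15) (15,19) (25,26) (27,28)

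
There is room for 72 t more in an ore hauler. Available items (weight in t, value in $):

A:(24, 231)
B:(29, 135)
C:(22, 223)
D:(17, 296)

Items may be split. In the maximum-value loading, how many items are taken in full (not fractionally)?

3

Order: D (296/17=17.41) > C (223/22=10.14) > A (231/24=9.62) > B (135/29=4.66)
Fill: take D (17 @ 296) → take C (22 @ 223) → take A (24 @ 231) → take 9/29 of B → 41.90; 72/72 used.
3 item(s) taken whole; one partial (take 9/29 of B).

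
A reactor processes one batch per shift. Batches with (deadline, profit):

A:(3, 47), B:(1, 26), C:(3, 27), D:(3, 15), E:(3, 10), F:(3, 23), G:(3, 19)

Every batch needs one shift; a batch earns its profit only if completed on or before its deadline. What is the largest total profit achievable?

Sort by profit descending; place each in the latest free slot ≤ its deadline.
By profit: A(d3,47), C(d3,27), B(d1,26), F(d3,23), G(d3,19), D(d3,15), E(d3,10)
A→slot 3; C→slot 2; B→slot 1; F skipped; G skipped; D skipped; E skipped.
Profit = 26 + 27 + 47 = 100

100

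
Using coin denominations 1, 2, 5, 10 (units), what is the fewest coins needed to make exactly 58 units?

Greedy: take as many of the largest coin as possible, then repeat with the remainder.
58 − 5×10→8 − 1×5→3 − 1×2→1 − 1×1→0
Total coins = 5 + 1 + 1 + 1 = 8

8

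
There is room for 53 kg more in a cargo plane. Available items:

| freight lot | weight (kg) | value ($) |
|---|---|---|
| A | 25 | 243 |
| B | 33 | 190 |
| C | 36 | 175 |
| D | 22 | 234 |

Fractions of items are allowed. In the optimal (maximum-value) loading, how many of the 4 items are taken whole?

Greedy by value/weight ratio, highest first.
Order: D (234/22=10.64) > A (243/25=9.72) > B (190/33=5.76) > C (175/36=4.86)
Fill: take D (22 @ 234) → take A (25 @ 243) → take 6/33 of B → 34.55; 53/53 used.
2 item(s) taken whole; one partial (take 6/33 of B).

2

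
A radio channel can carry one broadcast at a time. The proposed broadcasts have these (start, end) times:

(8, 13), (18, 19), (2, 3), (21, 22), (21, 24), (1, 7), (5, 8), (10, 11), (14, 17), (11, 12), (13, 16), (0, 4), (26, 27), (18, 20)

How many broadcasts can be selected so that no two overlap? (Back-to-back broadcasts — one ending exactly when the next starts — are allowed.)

Greedy by earliest finish: after sorting by end time, pick each interval compatible with the last pick.
By end time: (2,3), (0,4), (1,7), (5,8), (10,11), (11,12), (8,13), (13,16), (14,17), (18,19), (18,20), (21,22), (21,24), (26,27).
Pick (2,3); next start ≥ 3 → (5,8); next start ≥ 8 → (10,11); next start ≥ 11 → (11,12); next start ≥ 12 → (13,16); next start ≥ 16 → (18,19); next start ≥ 19 → (21,22); next start ≥ 22 → (26,27).
Selected 8 broadcasts.

8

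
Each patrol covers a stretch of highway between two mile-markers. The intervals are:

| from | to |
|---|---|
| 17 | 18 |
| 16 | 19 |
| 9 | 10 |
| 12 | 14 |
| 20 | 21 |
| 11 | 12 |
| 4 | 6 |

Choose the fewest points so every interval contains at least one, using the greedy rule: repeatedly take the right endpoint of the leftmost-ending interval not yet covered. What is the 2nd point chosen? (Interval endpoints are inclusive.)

Sort by right endpoint; whenever an interval is uncovered, place a point at its right end.
Sorted: [4,6] [9,10] [11,12] [12,14] [17,18] [16,19] [20,21]
{[4,6]} hit by 6; {[9,10]} hit by 10; {[11,12],[12,14]} hit by 12; {[17,18],[16,19]} hit by 18; {[20,21]} hit by 21.
Points: 6, 10, 12, 18, 21 (5 total).

10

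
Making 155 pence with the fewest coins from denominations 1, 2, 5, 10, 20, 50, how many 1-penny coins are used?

Greedy: take as many of the largest coin as possible, then repeat with the remainder.
155 − 3×50→5 − 1×5→0
Count of 1: 0

0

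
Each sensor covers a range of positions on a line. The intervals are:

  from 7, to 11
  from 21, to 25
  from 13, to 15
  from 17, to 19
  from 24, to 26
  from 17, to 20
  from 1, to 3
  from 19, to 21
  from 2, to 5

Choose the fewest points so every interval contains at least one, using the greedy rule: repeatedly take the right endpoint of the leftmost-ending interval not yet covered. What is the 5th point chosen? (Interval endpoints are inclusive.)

Process intervals by earliest right end; each time one isn't hit yet, stab at its right endpoint.
By right end: [1,3]  [2,5]  [7,11]  [13,15]  [17,19]  [17,20]  [19,21]  [21,25]  [24,26]
[1,3] uncovered → point at 3; [7,11] uncovered → point at 11; [13,15] uncovered → point at 15; [17,19] uncovered → point at 19; [21,25] uncovered → point at 25.
Points: 3, 11, 15, 19, 25 (5 total).

25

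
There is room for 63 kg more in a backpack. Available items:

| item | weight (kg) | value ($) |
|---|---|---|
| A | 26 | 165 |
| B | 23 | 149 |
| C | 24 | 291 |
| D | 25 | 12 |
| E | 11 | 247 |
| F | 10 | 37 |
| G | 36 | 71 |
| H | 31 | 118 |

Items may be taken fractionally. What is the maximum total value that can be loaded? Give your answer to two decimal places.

718.73

Sort by value per unit weight and fill in that order.
Ratios (sorted): E 22.45, C 12.12, B 6.48, A 6.35, H 3.81, F 3.70, G 1.97, D 0.48
take E (11 @ 247); take C (24 @ 291); take B (23 @ 149); take 5/26 of A → 31.73. Capacity used 63/63.
Total value = 718.73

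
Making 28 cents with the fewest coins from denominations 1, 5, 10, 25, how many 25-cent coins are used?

1

Use the largest denomination that fits, subtract, and repeat.
28 − 1×25→3 − 3×1→0
Count of 25: 1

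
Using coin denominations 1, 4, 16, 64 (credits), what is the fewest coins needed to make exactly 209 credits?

Greedy: take as many of the largest coin as possible, then repeat with the remainder.
209 = 3×64 + 1×16 + 1×1
Total coins = 3 + 1 + 1 = 5

5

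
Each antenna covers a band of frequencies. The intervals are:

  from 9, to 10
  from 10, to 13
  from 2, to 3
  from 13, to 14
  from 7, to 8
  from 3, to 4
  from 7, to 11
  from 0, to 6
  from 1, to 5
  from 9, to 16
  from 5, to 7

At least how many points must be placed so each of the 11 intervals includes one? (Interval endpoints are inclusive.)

Sort by right endpoint; whenever an interval is uncovered, place a point at its right end.
Sorted: [2,3] [3,4] [1,5] [0,6] [5,7] [7,8] [9,10] [7,11] [10,13] [13,14] [9,16]
{[2,3],[3,4],[1,5],[0,6]} hit by 3; {[5,7],[7,8]} hit by 7; {[9,10],[7,11],[10,13]} hit by 10; {[13,14],[9,16]} hit by 14.
Points: 3, 7, 10, 14 (4 total).

4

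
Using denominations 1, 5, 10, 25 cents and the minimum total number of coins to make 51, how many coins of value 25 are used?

2

Greedy: take as many of the largest coin as possible, then repeat with the remainder.
51 = 2×25 + 1×1
Count of 25: 2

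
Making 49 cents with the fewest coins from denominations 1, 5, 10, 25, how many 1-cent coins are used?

Greedy: take as many of the largest coin as possible, then repeat with the remainder.
49 − 1×25→24 − 2×10→4 − 4×1→0
Count of 1: 4

4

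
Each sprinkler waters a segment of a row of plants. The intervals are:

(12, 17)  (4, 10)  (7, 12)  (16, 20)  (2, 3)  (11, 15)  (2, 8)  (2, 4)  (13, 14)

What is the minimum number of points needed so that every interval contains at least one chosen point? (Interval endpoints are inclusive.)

Process intervals by earliest right end; each time one isn't hit yet, stab at its right endpoint.
By right end: [2,3]  [2,4]  [2,8]  [4,10]  [7,12]  [13,14]  [11,15]  [12,17]  [16,20]
[2,3] uncovered → point at 3; [4,10] uncovered → point at 10; [13,14] uncovered → point at 14; [16,20] uncovered → point at 20.
Points: 3, 10, 14, 20 (4 total).

4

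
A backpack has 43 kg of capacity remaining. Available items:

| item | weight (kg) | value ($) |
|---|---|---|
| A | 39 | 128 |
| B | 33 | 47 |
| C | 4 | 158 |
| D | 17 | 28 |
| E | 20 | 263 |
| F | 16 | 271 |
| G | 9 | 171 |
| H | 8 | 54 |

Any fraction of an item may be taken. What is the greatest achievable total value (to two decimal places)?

Greedy by value/weight ratio, highest first.
Ratios (sorted): C 39.50, G 19.00, F 16.94, E 13.15, H 6.75, A 3.28, D 1.65, B 1.42
take C (4 @ 158); take G (9 @ 171); take F (16 @ 271); take 14/20 of E → 184.10. Capacity used 43/43.
Total value = 784.10

784.10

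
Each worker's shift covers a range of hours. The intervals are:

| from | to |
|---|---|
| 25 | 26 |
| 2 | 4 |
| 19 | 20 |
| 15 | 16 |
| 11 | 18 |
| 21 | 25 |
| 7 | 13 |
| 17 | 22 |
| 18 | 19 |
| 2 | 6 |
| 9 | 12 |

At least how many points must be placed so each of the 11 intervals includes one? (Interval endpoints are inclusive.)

5

Process intervals by earliest right end; each time one isn't hit yet, stab at its right endpoint.
Sorted: [2,4] [2,6] [9,12] [7,13] [15,16] [11,18] [18,19] [19,20] [17,22] [21,25] [25,26]
{[2,4],[2,6]} hit by 4; {[9,12],[7,13]} hit by 12; {[15,16],[11,18]} hit by 16; {[18,19],[19,20],[17,22]} hit by 19; {[21,25],[25,26]} hit by 25.
Points: 4, 12, 16, 19, 25 (5 total).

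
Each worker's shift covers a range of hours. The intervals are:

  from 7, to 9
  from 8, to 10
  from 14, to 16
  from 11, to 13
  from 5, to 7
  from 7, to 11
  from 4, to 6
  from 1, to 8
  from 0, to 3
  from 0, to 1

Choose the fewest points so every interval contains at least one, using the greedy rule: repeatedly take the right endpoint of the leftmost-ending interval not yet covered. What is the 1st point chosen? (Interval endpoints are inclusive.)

1

Process intervals by earliest right end; each time one isn't hit yet, stab at its right endpoint.
By right end: [0,1]  [0,3]  [4,6]  [5,7]  [1,8]  [7,9]  [8,10]  [7,11]  [11,13]  [14,16]
[0,1] uncovered → point at 1; [4,6] uncovered → point at 6; [7,9] uncovered → point at 9; [11,13] uncovered → point at 13; [14,16] uncovered → point at 16.
Points: 1, 6, 9, 13, 16 (5 total).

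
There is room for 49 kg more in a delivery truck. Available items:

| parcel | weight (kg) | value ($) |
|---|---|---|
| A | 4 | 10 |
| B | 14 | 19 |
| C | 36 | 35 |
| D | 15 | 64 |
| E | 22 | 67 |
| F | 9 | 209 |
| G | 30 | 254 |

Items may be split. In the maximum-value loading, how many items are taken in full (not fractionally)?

Ratios (sorted): F 23.22, G 8.47, D 4.27, E 3.05, A 2.50, B 1.36, C 0.97
take F (9 @ 209); take G (30 @ 254); take 10/15 of D → 42.67. Capacity used 49/49.
2 item(s) taken whole; one partial (take 10/15 of D).

2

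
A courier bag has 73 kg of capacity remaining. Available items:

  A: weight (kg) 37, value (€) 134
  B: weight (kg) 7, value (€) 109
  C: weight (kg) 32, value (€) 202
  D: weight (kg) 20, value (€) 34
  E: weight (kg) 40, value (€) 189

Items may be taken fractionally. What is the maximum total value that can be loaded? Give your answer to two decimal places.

471.65

Sort by value per unit weight and fill in that order.
Ratios (sorted): B 15.57, C 6.31, E 4.72, A 3.62, D 1.70
take B (7 @ 109); take C (32 @ 202); take 34/40 of E → 160.65. Capacity used 73/73.
Total value = 471.65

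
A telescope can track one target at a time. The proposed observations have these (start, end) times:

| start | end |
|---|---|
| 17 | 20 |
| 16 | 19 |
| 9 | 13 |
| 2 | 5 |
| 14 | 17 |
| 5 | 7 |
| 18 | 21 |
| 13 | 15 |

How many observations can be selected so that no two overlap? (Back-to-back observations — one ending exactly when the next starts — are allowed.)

Sorted by end: (2,5)  (5,7)  (9,13)  (13,15)  (14,17)  (16,19)  (17,20)  (18,21)
take (2,5); take (5,7); take (9,13); take (13,15); take (16,19).
Selected 5 observations.

5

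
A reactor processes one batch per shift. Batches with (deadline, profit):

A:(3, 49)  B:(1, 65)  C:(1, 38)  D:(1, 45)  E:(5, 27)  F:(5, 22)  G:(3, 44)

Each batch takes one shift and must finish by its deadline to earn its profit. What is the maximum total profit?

207

Take jobs in profit order; each goes to the latest open slot no later than its deadline.
By profit: B(d1,65), A(d3,49), D(d1,45), G(d3,44), C(d1,38), E(d5,27), F(d5,22)
B→slot 1; A→slot 3; D skipped; G→slot 2; C skipped; E→slot 5; F→slot 4.
Profit = 65 + 44 + 49 + 22 + 27 = 207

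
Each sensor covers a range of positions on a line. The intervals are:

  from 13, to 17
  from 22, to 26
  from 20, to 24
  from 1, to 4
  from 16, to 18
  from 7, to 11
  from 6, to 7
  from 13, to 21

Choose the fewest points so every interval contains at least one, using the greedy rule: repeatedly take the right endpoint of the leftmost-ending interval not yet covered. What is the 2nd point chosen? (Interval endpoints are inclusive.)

7

By right end: [1,4]  [6,7]  [7,11]  [13,17]  [16,18]  [13,21]  [20,24]  [22,26]
[1,4] uncovered → point at 4; [6,7] uncovered → point at 7; [13,17] uncovered → point at 17; [20,24] uncovered → point at 24.
Points: 4, 7, 17, 24 (4 total).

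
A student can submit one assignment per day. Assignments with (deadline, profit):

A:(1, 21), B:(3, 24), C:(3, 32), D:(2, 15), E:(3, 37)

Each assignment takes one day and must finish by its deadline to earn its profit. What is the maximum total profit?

93

Take jobs in profit order; each goes to the latest open slot no later than its deadline.
By profit: E(d3,37), C(d3,32), B(d3,24), A(d1,21), D(d2,15)
E→slot 3; C→slot 2; B→slot 1; A skipped; D skipped.
Profit = 24 + 32 + 37 = 93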